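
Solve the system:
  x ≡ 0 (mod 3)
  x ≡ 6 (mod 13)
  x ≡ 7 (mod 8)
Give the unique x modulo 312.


Moduli 3, 13, 8 are pairwise coprime; by CRT there is a unique solution modulo M = 3 · 13 · 8 = 312.
Solve pairwise, accumulating the modulus:
  Start with x ≡ 0 (mod 3).
  Combine with x ≡ 6 (mod 13): since gcd(3, 13) = 1, we get a unique residue mod 39.
    Write x = 0 + 3·t and substitute into x ≡ 6 (mod 13): 3·t ≡ 6 − 0 = 6 (mod 13).
    The inverse of 3 mod 13 is 9 (since 3·9 = 27 = 2·13 + 1), so t ≡ 9·6 = 54 ≡ 2 (mod 13).
    Then x = 0 + 3·2 = 6, valid modulo lcm(3, 13) = 39: x ≡ 6 (mod 39).
  Combine with x ≡ 7 (mod 8): since gcd(39, 8) = 1, we get a unique residue mod 312.
    Write x = 6 + 39·t and substitute into x ≡ 7 (mod 8): 39·t ≡ 7 − 6 = 1 (mod 8).
    Reduce coefficients mod 8: 7·t ≡ 1 (mod 8).
    The inverse of 7 mod 8 is 7 (since 7·7 = 49 = 6·8 + 1), so t ≡ 7·1 = 7 ≡ 7 (mod 8).
    Then x = 6 + 39·7 = 279, valid modulo lcm(39, 8) = 312: x ≡ 279 (mod 312).
Verify: 279 mod 3 = 0 ✓, 279 mod 13 = 6 ✓, 279 mod 8 = 7 ✓.

x ≡ 279 (mod 312).


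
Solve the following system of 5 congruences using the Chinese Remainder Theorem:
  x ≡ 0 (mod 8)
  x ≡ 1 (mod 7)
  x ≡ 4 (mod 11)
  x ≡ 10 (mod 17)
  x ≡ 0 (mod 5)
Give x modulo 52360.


Product of moduli M = 8 · 7 · 11 · 17 · 5 = 52360.
Merge one congruence at a time:
  Start: x ≡ 0 (mod 8).
  Combine with x ≡ 1 (mod 7); new modulus lcm = 56.
    Write x = 0 + 8·t and substitute into x ≡ 1 (mod 7): 8·t ≡ 1 − 0 = 1 (mod 7).
    Reduce coefficients mod 7: 1·t ≡ 1 (mod 7).
    So t ≡ 1 (mod 7).
    Then x = 0 + 8·1 = 8, valid modulo lcm(8, 7) = 56: x ≡ 8 (mod 56).
  Combine with x ≡ 4 (mod 11); new modulus lcm = 616.
    Write x = 8 + 56·t and substitute into x ≡ 4 (mod 11): 56·t ≡ 4 − 8 = -4 (mod 11).
    Reduce coefficients mod 11: 1·t ≡ 7 (mod 11).
    So t ≡ 7 (mod 11).
    Then x = 8 + 56·7 = 400, valid modulo lcm(56, 11) = 616: x ≡ 400 (mod 616).
  Combine with x ≡ 10 (mod 17); new modulus lcm = 10472.
    Write x = 400 + 616·t and substitute into x ≡ 10 (mod 17): 616·t ≡ 10 − 400 = -390 (mod 17).
    Reduce coefficients mod 17: 4·t ≡ 1 (mod 17).
    The inverse of 4 mod 17 is 13 (since 4·13 = 52 = 3·17 + 1), so t ≡ 13·1 = 13 ≡ 13 (mod 17).
    Then x = 400 + 616·13 = 8408, valid modulo lcm(616, 17) = 10472: x ≡ 8408 (mod 10472).
  Combine with x ≡ 0 (mod 5); new modulus lcm = 52360.
    Write x = 8408 + 10472·t and substitute into x ≡ 0 (mod 5): 10472·t ≡ 0 − 8408 = -8408 (mod 5).
    Reduce coefficients mod 5: 2·t ≡ 2 (mod 5).
    The inverse of 2 mod 5 is 3 (since 2·3 = 6 = 1·5 + 1), so t ≡ 3·2 = 6 ≡ 1 (mod 5).
    Then x = 8408 + 10472·1 = 18880, valid modulo lcm(10472, 5) = 52360: x ≡ 18880 (mod 52360).
Verify against each original: 18880 mod 8 = 0, 18880 mod 7 = 1, 18880 mod 11 = 4, 18880 mod 17 = 10, 18880 mod 5 = 0.

x ≡ 18880 (mod 52360).


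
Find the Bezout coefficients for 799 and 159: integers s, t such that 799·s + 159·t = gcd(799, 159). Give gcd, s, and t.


Euclidean algorithm on (799, 159) — divide until remainder is 0:
  799 = 5 · 159 + 4
  159 = 39 · 4 + 3
  4 = 1 · 3 + 1
  3 = 3 · 1 + 0
gcd(799, 159) = 1.
Track Bezout coefficients alongside the remainders: start with r₀ = 799 = a·1 + b·0 (s = 1, t = 0) and r₁ = 159 = a·0 + b·1 (s = 0, t = 1); each new remainder r_{k+1} = r_{k-1} − q_k·r_k inherits s_{k+1} = s_{k-1} − q_k·s_k, t_{k+1} = t_{k-1} − q_k·t_k, so r_k = a·s_k + b·t_k at every step:
  q = 5: r = 4, s = 1 − 5·0 = 1, t = 0 − 5·1 = -5  (check: 799·1 + 159·(-5) = 4)
  q = 39: r = 3, s = 0 − 39·1 = -39, t = 1 − 39·(-5) = 196  (check: 799·(-39) + 159·196 = 3)
  q = 1: r = 1, s = 1 − 1·(-39) = 40, t = -5 − 1·196 = -201  (check: 799·40 + 159·(-201) = 1)
The row with r = 1 (the gcd) gives the Bezout coefficients s = 40, t = -201.
Result: 799 · (40) + 159 · (-201) = 1.

gcd(799, 159) = 1; s = 40, t = -201 (check: 799·40 + 159·(-201) = 1).


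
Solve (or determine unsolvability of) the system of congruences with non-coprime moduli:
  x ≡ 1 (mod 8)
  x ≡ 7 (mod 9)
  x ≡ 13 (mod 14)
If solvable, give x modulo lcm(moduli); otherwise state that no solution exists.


Moduli 8, 9, 14 are not pairwise coprime, so CRT works modulo lcm(m_i) when all pairwise compatibility conditions hold.
Pairwise compatibility: gcd(m_i, m_j) must divide a_i - a_j for every pair.
Merge one congruence at a time:
  Start: x ≡ 1 (mod 8).
  Combine with x ≡ 7 (mod 9): gcd(8, 9) = 1; 7 - 1 = 6, which IS divisible by 1, so compatible.
    Write x = 1 + 8·t and substitute into x ≡ 7 (mod 9): 8·t ≡ 7 − 1 = 6 (mod 9).
    The inverse of 8 mod 9 is 8 (since 8·8 = 64 = 7·9 + 1), so t ≡ 8·6 = 48 ≡ 3 (mod 9).
    Then x = 1 + 8·3 = 25, valid modulo lcm(8, 9) = 72: x ≡ 25 (mod 72).
  Combine with x ≡ 13 (mod 14): gcd(72, 14) = 2; 13 - 25 = -12, which IS divisible by 2, so compatible.
    Write x = 25 + 72·t and substitute into x ≡ 13 (mod 14): 72·t ≡ 13 − 25 = -12 (mod 14).
    Divide the congruence (and modulus) by g = 2: 36·t ≡ -6 (mod 7).
    Reduce coefficients mod 7: 1·t ≡ 1 (mod 7).
    So t ≡ 1 (mod 7).
    Then x = 25 + 72·1 = 97, valid modulo lcm(72, 14) = 504: x ≡ 97 (mod 504).
Verify: 97 mod 8 = 1, 97 mod 9 = 7, 97 mod 14 = 13.

x ≡ 97 (mod 504).


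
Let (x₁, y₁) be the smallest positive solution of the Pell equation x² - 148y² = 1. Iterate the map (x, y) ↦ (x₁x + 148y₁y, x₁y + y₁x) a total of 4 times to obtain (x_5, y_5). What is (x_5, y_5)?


Step 1: Find the fundamental solution (x₁, y₁) of x² - 148y² = 1.
  Expand √148 as a continued fraction. a₀ = ⌊√148⌋ = 12; iterate m_{k+1} = d_k·a_k − m_k, d_{k+1} = (148 − m_{k+1}²)/d_k, a_{k+1} = ⌊(a₀ + m_{k+1})/d_{k+1}⌋ (starting m₀ = 0, d₀ = 1), with convergents p_k = a_k·p_{k-1} + p_{k-2}, q_k = a_k·q_{k-1} + q_{k-2} (p₋₁ = 1, q₋₁ = 0):
  k = 0: a₀ = 12; p₀/q₀ = 12/1; p₀² − 148·q₀² = 144 − 148 = -4.
  k = 1: m = 12, d = 4, a = ⌊(12 + 12)/4⌋ = 6; p/q = (6·12 + 1)/(6·1 + 0) = 73/6; p² − 148·q² = 5329 − 5328 = 1.
  The first convergent with p² − 148·q² = 1 gives the fundamental solution (x₁, y₁) = (73, 6).
Step 2: Apply the recurrence (x_{n+1}, y_{n+1}) = (x₁x_n + 148y₁y_n, x₁y_n + y₁x_n) repeatedly.
  From (x_1, y_1) = (73, 6): x_2 = 73·73 + 148·6·6 = 10657; y_2 = 73·6 + 6·73 = 876.
  From (x_2, y_2) = (10657, 876): x_3 = 73·10657 + 148·6·876 = 1555849; y_3 = 73·876 + 6·10657 = 127890.
  From (x_3, y_3) = (1555849, 127890): x_4 = 73·1555849 + 148·6·127890 = 227143297; y_4 = 73·127890 + 6·1555849 = 18671064.
  From (x_4, y_4) = (227143297, 18671064): x_5 = 73·227143297 + 148·6·18671064 = 33161365513; y_5 = 73·18671064 + 6·227143297 = 2725847454.
Step 3: Verify x_5² - 148·y_5² = 1099676162686785753169 - 1099676162686785753168 = 1 (should be 1). ✓

(x_1, y_1) = (73, 6); (x_5, y_5) = (33161365513, 2725847454).


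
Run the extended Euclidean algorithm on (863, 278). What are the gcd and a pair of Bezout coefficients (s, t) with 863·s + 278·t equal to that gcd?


Euclidean algorithm on (863, 278) — divide until remainder is 0:
  863 = 3 · 278 + 29
  278 = 9 · 29 + 17
  29 = 1 · 17 + 12
  17 = 1 · 12 + 5
  12 = 2 · 5 + 2
  5 = 2 · 2 + 1
  2 = 2 · 1 + 0
gcd(863, 278) = 1.
Track Bezout coefficients alongside the remainders: start with r₀ = 863 = a·1 + b·0 (s = 1, t = 0) and r₁ = 278 = a·0 + b·1 (s = 0, t = 1); each new remainder r_{k+1} = r_{k-1} − q_k·r_k inherits s_{k+1} = s_{k-1} − q_k·s_k, t_{k+1} = t_{k-1} − q_k·t_k, so r_k = a·s_k + b·t_k at every step:
  q = 3: r = 29, s = 1 − 3·0 = 1, t = 0 − 3·1 = -3  (check: 863·1 + 278·(-3) = 29)
  q = 9: r = 17, s = 0 − 9·1 = -9, t = 1 − 9·(-3) = 28  (check: 863·(-9) + 278·28 = 17)
  q = 1: r = 12, s = 1 − 1·(-9) = 10, t = -3 − 1·28 = -31  (check: 863·10 + 278·(-31) = 12)
  q = 1: r = 5, s = -9 − 1·10 = -19, t = 28 − 1·(-31) = 59  (check: 863·(-19) + 278·59 = 5)
  q = 2: r = 2, s = 10 − 2·(-19) = 48, t = -31 − 2·59 = -149  (check: 863·48 + 278·(-149) = 2)
  q = 2: r = 1, s = -19 − 2·48 = -115, t = 59 − 2·(-149) = 357  (check: 863·(-115) + 278·357 = 1)
The row with r = 1 (the gcd) gives the Bezout coefficients s = -115, t = 357.
Result: 863 · (-115) + 278 · (357) = 1.

gcd(863, 278) = 1; s = -115, t = 357 (check: 863·(-115) + 278·357 = 1).


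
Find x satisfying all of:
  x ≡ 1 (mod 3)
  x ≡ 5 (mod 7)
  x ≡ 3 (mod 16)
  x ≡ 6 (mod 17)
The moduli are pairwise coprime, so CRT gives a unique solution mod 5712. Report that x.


Product of moduli M = 3 · 7 · 16 · 17 = 5712.
Merge one congruence at a time:
  Start: x ≡ 1 (mod 3).
  Combine with x ≡ 5 (mod 7); new modulus lcm = 21.
    Write x = 1 + 3·t and substitute into x ≡ 5 (mod 7): 3·t ≡ 5 − 1 = 4 (mod 7).
    The inverse of 3 mod 7 is 5 (since 3·5 = 15 = 2·7 + 1), so t ≡ 5·4 = 20 ≡ 6 (mod 7).
    Then x = 1 + 3·6 = 19, valid modulo lcm(3, 7) = 21: x ≡ 19 (mod 21).
  Combine with x ≡ 3 (mod 16); new modulus lcm = 336.
    Write x = 19 + 21·t and substitute into x ≡ 3 (mod 16): 21·t ≡ 3 − 19 = -16 (mod 16).
    Reduce coefficients mod 16: 5·t ≡ 0 (mod 16).
    The inverse of 5 mod 16 is 13 (since 5·13 = 65 = 4·16 + 1), so t ≡ 13·0 = 0 ≡ 0 (mod 16).
    Then x = 19 + 21·0 = 19, valid modulo lcm(21, 16) = 336: x ≡ 19 (mod 336).
  Combine with x ≡ 6 (mod 17); new modulus lcm = 5712.
    Write x = 19 + 336·t and substitute into x ≡ 6 (mod 17): 336·t ≡ 6 − 19 = -13 (mod 17).
    Reduce coefficients mod 17: 13·t ≡ 4 (mod 17).
    The inverse of 13 mod 17 is 4 (since 13·4 = 52 = 3·17 + 1), so t ≡ 4·4 = 16 ≡ 16 (mod 17).
    Then x = 19 + 336·16 = 5395, valid modulo lcm(336, 17) = 5712: x ≡ 5395 (mod 5712).
Verify against each original: 5395 mod 3 = 1, 5395 mod 7 = 5, 5395 mod 16 = 3, 5395 mod 17 = 6.

x ≡ 5395 (mod 5712).


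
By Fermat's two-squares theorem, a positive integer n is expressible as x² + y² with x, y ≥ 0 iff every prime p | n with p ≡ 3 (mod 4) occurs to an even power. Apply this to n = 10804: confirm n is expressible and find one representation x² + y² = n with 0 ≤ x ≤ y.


Step 1: Factor n = 10804 = 2^2 · 37 · 73.
Step 2: Check the mod-4 condition on each prime factor: 2 = 2 (special); 37 ≡ 1 (mod 4), exponent 1; 73 ≡ 1 (mod 4), exponent 1.
All primes ≡ 3 (mod 4) appear to even exponent (or don't appear), so by the two-squares theorem n IS expressible as a sum of two squares.
Step 3: Build a representation. Group n = k² · m with k = 2 and m = 37 · 73 = 2701 (a product of primes ≡ 1 (mod 4)); a representation of m scales to one of n via (k·x)² + (k·y)² = k²(x² + y²). Each prime p ≡ 1 (mod 4) is itself a sum of two squares; find a² by testing p − a² for a perfect square:
  37: 37 − 1² = 36 = 6² ⇒ 37 = 1² + 6².
  73: 73 − 1² = 72, 73 − 2² = 69, 73 − 3² = 64 = 8² ⇒ 73 = 3² + 8².
  Combine using the Brahmagupta–Fibonacci identity (a² + b²)(c² + d²) = (ac − bd)² + (ad + bc)² = (ac + bd)² + (ad − bc)²:
  37 · 73 = 2701: from (1² + 6²)(3² + 8²), take (1·3 − 6·8, 1·8 + 6·3) = (3 − 48, 8 + 18) = (-45, 26); dropping signs (only squares matter) gives (45, 26); check 45² + 26² = 2025 + 676 = 2701 ✓.
  Scale by k = 2: (2·45, 2·26) = (90, 52).
Step 4: Order so x ≤ y and verify: 52² + 90² = 2704 + 8100 = 10804 = n. ✓

n = 10804 = 52² + 90² (one valid representation with x ≤ y).


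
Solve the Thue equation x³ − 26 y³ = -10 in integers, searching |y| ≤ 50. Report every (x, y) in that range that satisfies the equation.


The equation is x³ - 26y³ = -10. For fixed y, x³ = 26·y³ − 10, so a solution requires the RHS to be a perfect cube.
Strategy: iterate y from -50 to 50, compute RHS = 26·y³ − 10, and check whether it is a (positive or negative) perfect cube.
Check small values of y:
  y = 0: RHS = -10 is not a perfect cube.
  y = 1: RHS = 16 is not a perfect cube.
  y = -1: RHS = -36 is not a perfect cube.
  y = 2: RHS = 198 is not a perfect cube.
  y = -2: RHS = -218 is not a perfect cube.
  y = 3: RHS = 692 is not a perfect cube.
  y = -3: RHS = -712 is not a perfect cube.
Continuing the search up to |y| = 50 finds no solutions either.
No (x, y) in the scanned range satisfies the equation.

No integer solutions with |y| ≤ 50.


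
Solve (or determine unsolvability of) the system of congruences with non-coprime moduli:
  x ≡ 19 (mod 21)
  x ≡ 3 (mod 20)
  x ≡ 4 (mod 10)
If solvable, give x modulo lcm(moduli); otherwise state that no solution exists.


Moduli 21, 20, 10 are not pairwise coprime, so CRT works modulo lcm(m_i) when all pairwise compatibility conditions hold.
Pairwise compatibility: gcd(m_i, m_j) must divide a_i - a_j for every pair.
Merge one congruence at a time:
  Start: x ≡ 19 (mod 21).
  Combine with x ≡ 3 (mod 20): gcd(21, 20) = 1; 3 - 19 = -16, which IS divisible by 1, so compatible.
    Write x = 19 + 21·t and substitute into x ≡ 3 (mod 20): 21·t ≡ 3 − 19 = -16 (mod 20).
    Reduce coefficients mod 20: 1·t ≡ 4 (mod 20).
    So t ≡ 4 (mod 20).
    Then x = 19 + 21·4 = 103, valid modulo lcm(21, 20) = 420: x ≡ 103 (mod 420).
  Combine with x ≡ 4 (mod 10): gcd(420, 10) = 10, and 4 - 103 = -99 is NOT divisible by 10.
    ⇒ system is inconsistent (no integer solution).

No solution (the system is inconsistent).


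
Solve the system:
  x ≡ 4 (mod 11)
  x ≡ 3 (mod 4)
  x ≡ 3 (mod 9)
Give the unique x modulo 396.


Moduli 11, 4, 9 are pairwise coprime; by CRT there is a unique solution modulo M = 11 · 4 · 9 = 396.
Solve pairwise, accumulating the modulus:
  Start with x ≡ 4 (mod 11).
  Combine with x ≡ 3 (mod 4): since gcd(11, 4) = 1, we get a unique residue mod 44.
    Write x = 4 + 11·t and substitute into x ≡ 3 (mod 4): 11·t ≡ 3 − 4 = -1 (mod 4).
    Reduce coefficients mod 4: 3·t ≡ 3 (mod 4).
    The inverse of 3 mod 4 is 3 (since 3·3 = 9 = 2·4 + 1), so t ≡ 3·3 = 9 ≡ 1 (mod 4).
    Then x = 4 + 11·1 = 15, valid modulo lcm(11, 4) = 44: x ≡ 15 (mod 44).
  Combine with x ≡ 3 (mod 9): since gcd(44, 9) = 1, we get a unique residue mod 396.
    Write x = 15 + 44·t and substitute into x ≡ 3 (mod 9): 44·t ≡ 3 − 15 = -12 (mod 9).
    Reduce coefficients mod 9: 8·t ≡ 6 (mod 9).
    The inverse of 8 mod 9 is 8 (since 8·8 = 64 = 7·9 + 1), so t ≡ 8·6 = 48 ≡ 3 (mod 9).
    Then x = 15 + 44·3 = 147, valid modulo lcm(44, 9) = 396: x ≡ 147 (mod 396).
Verify: 147 mod 11 = 4 ✓, 147 mod 4 = 3 ✓, 147 mod 9 = 3 ✓.

x ≡ 147 (mod 396).


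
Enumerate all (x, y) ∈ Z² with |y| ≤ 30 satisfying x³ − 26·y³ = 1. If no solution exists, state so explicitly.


The equation is x³ - 26y³ = 1. For fixed y, x³ = 26·y³ + 1, so a solution requires the RHS to be a perfect cube.
Strategy: iterate y from -30 to 30, compute RHS = 26·y³ + 1, and check whether it is a (positive or negative) perfect cube.
Check small values of y:
  y = 0: RHS = 1 = (1)³ ⇒ x = 1 works.
  y = 1: RHS = 27 = (3)³ ⇒ x = 3 works.
  y = -1: RHS = -25 is not a perfect cube.
  y = 2: RHS = 209 is not a perfect cube.
  y = -2: RHS = -207 is not a perfect cube.
  y = 3: RHS = 703 is not a perfect cube.
  y = -3: RHS = -701 is not a perfect cube.
Continuing the search up to |y| = 30 finds no further solutions beyond those listed.
Collected solutions: (1, 0), (3, 1).

Solutions (with |y| ≤ 30): (1, 0), (3, 1).


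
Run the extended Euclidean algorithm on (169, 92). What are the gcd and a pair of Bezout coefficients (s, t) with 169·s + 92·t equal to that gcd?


Euclidean algorithm on (169, 92) — divide until remainder is 0:
  169 = 1 · 92 + 77
  92 = 1 · 77 + 15
  77 = 5 · 15 + 2
  15 = 7 · 2 + 1
  2 = 2 · 1 + 0
gcd(169, 92) = 1.
Track Bezout coefficients alongside the remainders: start with r₀ = 169 = a·1 + b·0 (s = 1, t = 0) and r₁ = 92 = a·0 + b·1 (s = 0, t = 1); each new remainder r_{k+1} = r_{k-1} − q_k·r_k inherits s_{k+1} = s_{k-1} − q_k·s_k, t_{k+1} = t_{k-1} − q_k·t_k, so r_k = a·s_k + b·t_k at every step:
  q = 1: r = 77, s = 1 − 1·0 = 1, t = 0 − 1·1 = -1  (check: 169·1 + 92·(-1) = 77)
  q = 1: r = 15, s = 0 − 1·1 = -1, t = 1 − 1·(-1) = 2  (check: 169·(-1) + 92·2 = 15)
  q = 5: r = 2, s = 1 − 5·(-1) = 6, t = -1 − 5·2 = -11  (check: 169·6 + 92·(-11) = 2)
  q = 7: r = 1, s = -1 − 7·6 = -43, t = 2 − 7·(-11) = 79  (check: 169·(-43) + 92·79 = 1)
The row with r = 1 (the gcd) gives the Bezout coefficients s = -43, t = 79.
Result: 169 · (-43) + 92 · (79) = 1.

gcd(169, 92) = 1; s = -43, t = 79 (check: 169·(-43) + 92·79 = 1).


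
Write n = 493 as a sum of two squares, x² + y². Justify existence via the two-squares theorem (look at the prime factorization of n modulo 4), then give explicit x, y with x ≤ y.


Step 1: Factor n = 493 = 17 · 29.
Step 2: Check the mod-4 condition on each prime factor: 17 ≡ 1 (mod 4), exponent 1; 29 ≡ 1 (mod 4), exponent 1.
All primes ≡ 3 (mod 4) appear to even exponent (or don't appear), so by the two-squares theorem n IS expressible as a sum of two squares.
Step 3: Build a representation. Here n = 17 · 29 is a product of primes ≡ 1 (mod 4). Each prime p ≡ 1 (mod 4) is itself a sum of two squares; find a² by testing p − a² for a perfect square:
  17: 17 − 1² = 16 = 4² ⇒ 17 = 1² + 4².
  29: 29 − 1² = 28, 29 − 2² = 25 = 5² ⇒ 29 = 2² + 5².
  Combine using the Brahmagupta–Fibonacci identity (a² + b²)(c² + d²) = (ac − bd)² + (ad + bc)² = (ac + bd)² + (ad − bc)²:
  17 · 29 = 493: from (1² + 4²)(2² + 5²), take (1·2 − 4·5, 1·5 + 4·2) = (2 − 20, 5 + 8) = (-18, 13); dropping signs (only squares matter) gives (18, 13); check 18² + 13² = 324 + 169 = 493 ✓.
Step 4: Order so x ≤ y and verify: 13² + 18² = 169 + 324 = 493 = n. ✓

n = 493 = 13² + 18² (one valid representation with x ≤ y).


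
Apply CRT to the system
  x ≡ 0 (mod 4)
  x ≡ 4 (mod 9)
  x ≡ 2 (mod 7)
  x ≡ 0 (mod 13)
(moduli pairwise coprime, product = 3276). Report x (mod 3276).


Product of moduli M = 4 · 9 · 7 · 13 = 3276.
Merge one congruence at a time:
  Start: x ≡ 0 (mod 4).
  Combine with x ≡ 4 (mod 9); new modulus lcm = 36.
    Write x = 0 + 4·t and substitute into x ≡ 4 (mod 9): 4·t ≡ 4 − 0 = 4 (mod 9).
    The inverse of 4 mod 9 is 7 (since 4·7 = 28 = 3·9 + 1), so t ≡ 7·4 = 28 ≡ 1 (mod 9).
    Then x = 0 + 4·1 = 4, valid modulo lcm(4, 9) = 36: x ≡ 4 (mod 36).
  Combine with x ≡ 2 (mod 7); new modulus lcm = 252.
    Write x = 4 + 36·t and substitute into x ≡ 2 (mod 7): 36·t ≡ 2 − 4 = -2 (mod 7).
    Reduce coefficients mod 7: 1·t ≡ 5 (mod 7).
    So t ≡ 5 (mod 7).
    Then x = 4 + 36·5 = 184, valid modulo lcm(36, 7) = 252: x ≡ 184 (mod 252).
  Combine with x ≡ 0 (mod 13); new modulus lcm = 3276.
    Write x = 184 + 252·t and substitute into x ≡ 0 (mod 13): 252·t ≡ 0 − 184 = -184 (mod 13).
    Reduce coefficients mod 13: 5·t ≡ 11 (mod 13).
    The inverse of 5 mod 13 is 8 (since 5·8 = 40 = 3·13 + 1), so t ≡ 8·11 = 88 ≡ 10 (mod 13).
    Then x = 184 + 252·10 = 2704, valid modulo lcm(252, 13) = 3276: x ≡ 2704 (mod 3276).
Verify against each original: 2704 mod 4 = 0, 2704 mod 9 = 4, 2704 mod 7 = 2, 2704 mod 13 = 0.

x ≡ 2704 (mod 3276).


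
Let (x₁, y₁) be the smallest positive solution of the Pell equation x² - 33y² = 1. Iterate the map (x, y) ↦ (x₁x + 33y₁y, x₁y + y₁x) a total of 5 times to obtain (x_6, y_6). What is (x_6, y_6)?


Step 1: Find the fundamental solution (x₁, y₁) of x² - 33y² = 1.
  Expand √33 as a continued fraction. a₀ = ⌊√33⌋ = 5; iterate m_{k+1} = d_k·a_k − m_k, d_{k+1} = (33 − m_{k+1}²)/d_k, a_{k+1} = ⌊(a₀ + m_{k+1})/d_{k+1}⌋ (starting m₀ = 0, d₀ = 1), with convergents p_k = a_k·p_{k-1} + p_{k-2}, q_k = a_k·q_{k-1} + q_{k-2} (p₋₁ = 1, q₋₁ = 0):
  k = 0: a₀ = 5; p₀/q₀ = 5/1; p₀² − 33·q₀² = 25 − 33 = -8.
  k = 1: m = 5, d = 8, a = ⌊(5 + 5)/8⌋ = 1; p/q = (1·5 + 1)/(1·1 + 0) = 6/1; p² − 33·q² = 36 − 33 = 3.
  k = 2: m = 3, d = 3, a = ⌊(5 + 3)/3⌋ = 2; p/q = (2·6 + 5)/(2·1 + 1) = 17/3; p² − 33·q² = 289 − 297 = -8.
  k = 3: m = 3, d = 8, a = ⌊(5 + 3)/8⌋ = 1; p/q = (1·17 + 6)/(1·3 + 1) = 23/4; p² − 33·q² = 529 − 528 = 1.
  The first convergent with p² − 33·q² = 1 gives the fundamental solution (x₁, y₁) = (23, 4).
Step 2: Apply the recurrence (x_{n+1}, y_{n+1}) = (x₁x_n + 33y₁y_n, x₁y_n + y₁x_n) repeatedly.
  From (x_1, y_1) = (23, 4): x_2 = 23·23 + 33·4·4 = 1057; y_2 = 23·4 + 4·23 = 184.
  From (x_2, y_2) = (1057, 184): x_3 = 23·1057 + 33·4·184 = 48599; y_3 = 23·184 + 4·1057 = 8460.
  From (x_3, y_3) = (48599, 8460): x_4 = 23·48599 + 33·4·8460 = 2234497; y_4 = 23·8460 + 4·48599 = 388976.
  From (x_4, y_4) = (2234497, 388976): x_5 = 23·2234497 + 33·4·388976 = 102738263; y_5 = 23·388976 + 4·2234497 = 17884436.
  From (x_5, y_5) = (102738263, 17884436): x_6 = 23·102738263 + 33·4·17884436 = 4723725601; y_6 = 23·17884436 + 4·102738263 = 822295080.
Step 3: Verify x_6² - 33·y_6² = 22313583553542811201 - 22313583553542811200 = 1 (should be 1). ✓

(x_1, y_1) = (23, 4); (x_6, y_6) = (4723725601, 822295080).


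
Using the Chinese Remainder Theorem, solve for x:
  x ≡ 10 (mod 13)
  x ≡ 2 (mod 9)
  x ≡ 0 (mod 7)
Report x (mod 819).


Moduli 13, 9, 7 are pairwise coprime; by CRT there is a unique solution modulo M = 13 · 9 · 7 = 819.
Solve pairwise, accumulating the modulus:
  Start with x ≡ 10 (mod 13).
  Combine with x ≡ 2 (mod 9): since gcd(13, 9) = 1, we get a unique residue mod 117.
    Write x = 10 + 13·t and substitute into x ≡ 2 (mod 9): 13·t ≡ 2 − 10 = -8 (mod 9).
    Reduce coefficients mod 9: 4·t ≡ 1 (mod 9).
    The inverse of 4 mod 9 is 7 (since 4·7 = 28 = 3·9 + 1), so t ≡ 7·1 = 7 ≡ 7 (mod 9).
    Then x = 10 + 13·7 = 101, valid modulo lcm(13, 9) = 117: x ≡ 101 (mod 117).
  Combine with x ≡ 0 (mod 7): since gcd(117, 7) = 1, we get a unique residue mod 819.
    Write x = 101 + 117·t and substitute into x ≡ 0 (mod 7): 117·t ≡ 0 − 101 = -101 (mod 7).
    Reduce coefficients mod 7: 5·t ≡ 4 (mod 7).
    The inverse of 5 mod 7 is 3 (since 5·3 = 15 = 2·7 + 1), so t ≡ 3·4 = 12 ≡ 5 (mod 7).
    Then x = 101 + 117·5 = 686, valid modulo lcm(117, 7) = 819: x ≡ 686 (mod 819).
Verify: 686 mod 13 = 10 ✓, 686 mod 9 = 2 ✓, 686 mod 7 = 0 ✓.

x ≡ 686 (mod 819).


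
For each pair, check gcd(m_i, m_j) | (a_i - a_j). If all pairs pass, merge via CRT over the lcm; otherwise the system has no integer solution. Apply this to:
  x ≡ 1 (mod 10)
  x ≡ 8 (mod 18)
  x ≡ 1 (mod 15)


Moduli 10, 18, 15 are not pairwise coprime, so CRT works modulo lcm(m_i) when all pairwise compatibility conditions hold.
Pairwise compatibility: gcd(m_i, m_j) must divide a_i - a_j for every pair.
Merge one congruence at a time:
  Start: x ≡ 1 (mod 10).
  Combine with x ≡ 8 (mod 18): gcd(10, 18) = 2, and 8 - 1 = 7 is NOT divisible by 2.
    ⇒ system is inconsistent (no integer solution).

No solution (the system is inconsistent).


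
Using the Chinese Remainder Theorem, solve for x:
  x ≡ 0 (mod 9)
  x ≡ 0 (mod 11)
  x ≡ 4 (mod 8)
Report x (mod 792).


Moduli 9, 11, 8 are pairwise coprime; by CRT there is a unique solution modulo M = 9 · 11 · 8 = 792.
Solve pairwise, accumulating the modulus:
  Start with x ≡ 0 (mod 9).
  Combine with x ≡ 0 (mod 11): since gcd(9, 11) = 1, we get a unique residue mod 99.
    Write x = 0 + 9·t and substitute into x ≡ 0 (mod 11): 9·t ≡ 0 − 0 = 0 (mod 11).
    The inverse of 9 mod 11 is 5 (since 9·5 = 45 = 4·11 + 1), so t ≡ 5·0 = 0 ≡ 0 (mod 11).
    Then x = 0 + 9·0 = 0, valid modulo lcm(9, 11) = 99: x ≡ 0 (mod 99).
  Combine with x ≡ 4 (mod 8): since gcd(99, 8) = 1, we get a unique residue mod 792.
    Write x = 0 + 99·t and substitute into x ≡ 4 (mod 8): 99·t ≡ 4 − 0 = 4 (mod 8).
    Reduce coefficients mod 8: 3·t ≡ 4 (mod 8).
    The inverse of 3 mod 8 is 3 (since 3·3 = 9 = 1·8 + 1), so t ≡ 3·4 = 12 ≡ 4 (mod 8).
    Then x = 0 + 99·4 = 396, valid modulo lcm(99, 8) = 792: x ≡ 396 (mod 792).
Verify: 396 mod 9 = 0 ✓, 396 mod 11 = 0 ✓, 396 mod 8 = 4 ✓.

x ≡ 396 (mod 792).


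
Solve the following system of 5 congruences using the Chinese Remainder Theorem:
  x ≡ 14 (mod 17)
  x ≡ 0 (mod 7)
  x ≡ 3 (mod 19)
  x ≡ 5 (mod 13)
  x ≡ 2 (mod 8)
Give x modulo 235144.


Product of moduli M = 17 · 7 · 19 · 13 · 8 = 235144.
Merge one congruence at a time:
  Start: x ≡ 14 (mod 17).
  Combine with x ≡ 0 (mod 7); new modulus lcm = 119.
    Write x = 14 + 17·t and substitute into x ≡ 0 (mod 7): 17·t ≡ 0 − 14 = -14 (mod 7).
    Reduce coefficients mod 7: 3·t ≡ 0 (mod 7).
    The inverse of 3 mod 7 is 5 (since 3·5 = 15 = 2·7 + 1), so t ≡ 5·0 = 0 ≡ 0 (mod 7).
    Then x = 14 + 17·0 = 14, valid modulo lcm(17, 7) = 119: x ≡ 14 (mod 119).
  Combine with x ≡ 3 (mod 19); new modulus lcm = 2261.
    Write x = 14 + 119·t and substitute into x ≡ 3 (mod 19): 119·t ≡ 3 − 14 = -11 (mod 19).
    Reduce coefficients mod 19: 5·t ≡ 8 (mod 19).
    The inverse of 5 mod 19 is 4 (since 5·4 = 20 = 1·19 + 1), so t ≡ 4·8 = 32 ≡ 13 (mod 19).
    Then x = 14 + 119·13 = 1561, valid modulo lcm(119, 19) = 2261: x ≡ 1561 (mod 2261).
  Combine with x ≡ 5 (mod 13); new modulus lcm = 29393.
    Write x = 1561 + 2261·t and substitute into x ≡ 5 (mod 13): 2261·t ≡ 5 − 1561 = -1556 (mod 13).
    Reduce coefficients mod 13: 12·t ≡ 4 (mod 13).
    The inverse of 12 mod 13 is 12 (since 12·12 = 144 = 11·13 + 1), so t ≡ 12·4 = 48 ≡ 9 (mod 13).
    Then x = 1561 + 2261·9 = 21910, valid modulo lcm(2261, 13) = 29393: x ≡ 21910 (mod 29393).
  Combine with x ≡ 2 (mod 8); new modulus lcm = 235144.
    Write x = 21910 + 29393·t and substitute into x ≡ 2 (mod 8): 29393·t ≡ 2 − 21910 = -21908 (mod 8).
    Reduce coefficients mod 8: 1·t ≡ 4 (mod 8).
    So t ≡ 4 (mod 8).
    Then x = 21910 + 29393·4 = 139482, valid modulo lcm(29393, 8) = 235144: x ≡ 139482 (mod 235144).
Verify against each original: 139482 mod 17 = 14, 139482 mod 7 = 0, 139482 mod 19 = 3, 139482 mod 13 = 5, 139482 mod 8 = 2.

x ≡ 139482 (mod 235144).


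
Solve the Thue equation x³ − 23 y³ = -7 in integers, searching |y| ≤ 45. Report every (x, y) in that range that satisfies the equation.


The equation is x³ - 23y³ = -7. For fixed y, x³ = 23·y³ − 7, so a solution requires the RHS to be a perfect cube.
Strategy: iterate y from -45 to 45, compute RHS = 23·y³ − 7, and check whether it is a (positive or negative) perfect cube.
Check small values of y:
  y = 0: RHS = -7 is not a perfect cube.
  y = 1: RHS = 16 is not a perfect cube.
  y = -1: RHS = -30 is not a perfect cube.
  y = 2: RHS = 177 is not a perfect cube.
  y = -2: RHS = -191 is not a perfect cube.
  y = 3: RHS = 614 is not a perfect cube.
  y = -3: RHS = -628 is not a perfect cube.
Continuing the search up to |y| = 45 finds no solutions either.
No (x, y) in the scanned range satisfies the equation.

No integer solutions with |y| ≤ 45.


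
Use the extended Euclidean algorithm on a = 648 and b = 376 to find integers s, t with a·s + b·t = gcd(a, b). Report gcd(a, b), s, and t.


Euclidean algorithm on (648, 376) — divide until remainder is 0:
  648 = 1 · 376 + 272
  376 = 1 · 272 + 104
  272 = 2 · 104 + 64
  104 = 1 · 64 + 40
  64 = 1 · 40 + 24
  40 = 1 · 24 + 16
  24 = 1 · 16 + 8
  16 = 2 · 8 + 0
gcd(648, 376) = 8.
Track Bezout coefficients alongside the remainders: start with r₀ = 648 = a·1 + b·0 (s = 1, t = 0) and r₁ = 376 = a·0 + b·1 (s = 0, t = 1); each new remainder r_{k+1} = r_{k-1} − q_k·r_k inherits s_{k+1} = s_{k-1} − q_k·s_k, t_{k+1} = t_{k-1} − q_k·t_k, so r_k = a·s_k + b·t_k at every step:
  q = 1: r = 272, s = 1 − 1·0 = 1, t = 0 − 1·1 = -1  (check: 648·1 + 376·(-1) = 272)
  q = 1: r = 104, s = 0 − 1·1 = -1, t = 1 − 1·(-1) = 2  (check: 648·(-1) + 376·2 = 104)
  q = 2: r = 64, s = 1 − 2·(-1) = 3, t = -1 − 2·2 = -5  (check: 648·3 + 376·(-5) = 64)
  q = 1: r = 40, s = -1 − 1·3 = -4, t = 2 − 1·(-5) = 7  (check: 648·(-4) + 376·7 = 40)
  q = 1: r = 24, s = 3 − 1·(-4) = 7, t = -5 − 1·7 = -12  (check: 648·7 + 376·(-12) = 24)
  q = 1: r = 16, s = -4 − 1·7 = -11, t = 7 − 1·(-12) = 19  (check: 648·(-11) + 376·19 = 16)
  q = 1: r = 8, s = 7 − 1·(-11) = 18, t = -12 − 1·19 = -31  (check: 648·18 + 376·(-31) = 8)
The row with r = 8 (the gcd) gives the Bezout coefficients s = 18, t = -31.
Result: 648 · (18) + 376 · (-31) = 8.

gcd(648, 376) = 8; s = 18, t = -31 (check: 648·18 + 376·(-31) = 8).


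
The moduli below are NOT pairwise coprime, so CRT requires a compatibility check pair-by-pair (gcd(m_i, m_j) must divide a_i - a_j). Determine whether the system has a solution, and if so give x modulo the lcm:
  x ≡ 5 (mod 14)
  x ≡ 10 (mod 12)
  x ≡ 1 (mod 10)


Moduli 14, 12, 10 are not pairwise coprime, so CRT works modulo lcm(m_i) when all pairwise compatibility conditions hold.
Pairwise compatibility: gcd(m_i, m_j) must divide a_i - a_j for every pair.
Merge one congruence at a time:
  Start: x ≡ 5 (mod 14).
  Combine with x ≡ 10 (mod 12): gcd(14, 12) = 2, and 10 - 5 = 5 is NOT divisible by 2.
    ⇒ system is inconsistent (no integer solution).

No solution (the system is inconsistent).


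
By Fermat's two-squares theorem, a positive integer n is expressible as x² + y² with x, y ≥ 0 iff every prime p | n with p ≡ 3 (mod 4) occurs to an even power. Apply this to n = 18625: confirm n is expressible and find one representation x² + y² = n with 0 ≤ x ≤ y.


Step 1: Factor n = 18625 = 5^3 · 149.
Step 2: Check the mod-4 condition on each prime factor: 5 ≡ 1 (mod 4), exponent 3; 149 ≡ 1 (mod 4), exponent 1.
All primes ≡ 3 (mod 4) appear to even exponent (or don't appear), so by the two-squares theorem n IS expressible as a sum of two squares.
Step 3: Build a representation. Group n = k² · m with k = 5 and m = 5 · 149 = 745 (a product of primes ≡ 1 (mod 4)); a representation of m scales to one of n via (k·x)² + (k·y)² = k²(x² + y²). Each prime p ≡ 1 (mod 4) is itself a sum of two squares; find a² by testing p − a² for a perfect square:
  5: 5 − 1² = 4 = 2² ⇒ 5 = 1² + 2².
  149: 149 − 1² = 148, 149 − 2² = 145, 149 − 3² = 140, 149 − 4² = 133, 149 − 5² = 124, 149 − 6² = 113, 149 − 7² = 100 = 10² ⇒ 149 = 7² + 10².
  Combine using the Brahmagupta–Fibonacci identity (a² + b²)(c² + d²) = (ac − bd)² + (ad + bc)² = (ac + bd)² + (ad − bc)²:
  5 · 149 = 745: from (1² + 2²)(7² + 10²), take (1·7 − 2·10, 1·10 + 2·7) = (7 − 20, 10 + 14) = (-13, 24); dropping signs (only squares matter) gives (13, 24); check 13² + 24² = 169 + 576 = 745 ✓.
  Scale by k = 5: (5·13, 5·24) = (65, 120).
Step 4: Order so x ≤ y and verify: 65² + 120² = 4225 + 14400 = 18625 = n. ✓

n = 18625 = 65² + 120² (one valid representation with x ≤ y).


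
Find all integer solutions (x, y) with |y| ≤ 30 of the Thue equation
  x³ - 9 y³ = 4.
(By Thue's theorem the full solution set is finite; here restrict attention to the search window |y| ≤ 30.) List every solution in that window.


The equation is x³ - 9y³ = 4. For fixed y, x³ = 9·y³ + 4, so a solution requires the RHS to be a perfect cube.
Strategy: iterate y from -30 to 30, compute RHS = 9·y³ + 4, and check whether it is a (positive or negative) perfect cube.
Check small values of y:
  y = 0: RHS = 4 is not a perfect cube.
  y = 1: RHS = 13 is not a perfect cube.
  y = -1: RHS = -5 is not a perfect cube.
  y = 2: RHS = 76 is not a perfect cube.
  y = -2: RHS = -68 is not a perfect cube.
  y = 3: RHS = 247 is not a perfect cube.
  y = -3: RHS = -239 is not a perfect cube.
Continuing the search up to |y| = 30 finds no solutions either.
No (x, y) in the scanned range satisfies the equation.

No integer solutions with |y| ≤ 30.


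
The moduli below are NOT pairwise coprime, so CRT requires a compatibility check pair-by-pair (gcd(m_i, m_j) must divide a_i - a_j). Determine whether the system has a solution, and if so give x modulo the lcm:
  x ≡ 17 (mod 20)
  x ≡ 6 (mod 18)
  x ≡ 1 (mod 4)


Moduli 20, 18, 4 are not pairwise coprime, so CRT works modulo lcm(m_i) when all pairwise compatibility conditions hold.
Pairwise compatibility: gcd(m_i, m_j) must divide a_i - a_j for every pair.
Merge one congruence at a time:
  Start: x ≡ 17 (mod 20).
  Combine with x ≡ 6 (mod 18): gcd(20, 18) = 2, and 6 - 17 = -11 is NOT divisible by 2.
    ⇒ system is inconsistent (no integer solution).

No solution (the system is inconsistent).


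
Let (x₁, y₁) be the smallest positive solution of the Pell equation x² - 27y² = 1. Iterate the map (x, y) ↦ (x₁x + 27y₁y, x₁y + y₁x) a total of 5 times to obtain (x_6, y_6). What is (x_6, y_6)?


Step 1: Find the fundamental solution (x₁, y₁) of x² - 27y² = 1.
  Expand √27 as a continued fraction. a₀ = ⌊√27⌋ = 5; iterate m_{k+1} = d_k·a_k − m_k, d_{k+1} = (27 − m_{k+1}²)/d_k, a_{k+1} = ⌊(a₀ + m_{k+1})/d_{k+1}⌋ (starting m₀ = 0, d₀ = 1), with convergents p_k = a_k·p_{k-1} + p_{k-2}, q_k = a_k·q_{k-1} + q_{k-2} (p₋₁ = 1, q₋₁ = 0):
  k = 0: a₀ = 5; p₀/q₀ = 5/1; p₀² − 27·q₀² = 25 − 27 = -2.
  k = 1: m = 5, d = 2, a = ⌊(5 + 5)/2⌋ = 5; p/q = (5·5 + 1)/(5·1 + 0) = 26/5; p² − 27·q² = 676 − 675 = 1.
  The first convergent with p² − 27·q² = 1 gives the fundamental solution (x₁, y₁) = (26, 5).
Step 2: Apply the recurrence (x_{n+1}, y_{n+1}) = (x₁x_n + 27y₁y_n, x₁y_n + y₁x_n) repeatedly.
  From (x_1, y_1) = (26, 5): x_2 = 26·26 + 27·5·5 = 1351; y_2 = 26·5 + 5·26 = 260.
  From (x_2, y_2) = (1351, 260): x_3 = 26·1351 + 27·5·260 = 70226; y_3 = 26·260 + 5·1351 = 13515.
  From (x_3, y_3) = (70226, 13515): x_4 = 26·70226 + 27·5·13515 = 3650401; y_4 = 26·13515 + 5·70226 = 702520.
  From (x_4, y_4) = (3650401, 702520): x_5 = 26·3650401 + 27·5·702520 = 189750626; y_5 = 26·702520 + 5·3650401 = 36517525.
  From (x_5, y_5) = (189750626, 36517525): x_6 = 26·189750626 + 27·5·36517525 = 9863382151; y_6 = 26·36517525 + 5·189750626 = 1898208780.
Step 3: Verify x_6² - 27·y_6² = 97286307456665386801 - 97286307456665386800 = 1 (should be 1). ✓

(x_1, y_1) = (26, 5); (x_6, y_6) = (9863382151, 1898208780).


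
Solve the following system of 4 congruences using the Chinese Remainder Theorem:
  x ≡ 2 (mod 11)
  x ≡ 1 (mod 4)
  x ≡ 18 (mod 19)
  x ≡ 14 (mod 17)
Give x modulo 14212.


Product of moduli M = 11 · 4 · 19 · 17 = 14212.
Merge one congruence at a time:
  Start: x ≡ 2 (mod 11).
  Combine with x ≡ 1 (mod 4); new modulus lcm = 44.
    Write x = 2 + 11·t and substitute into x ≡ 1 (mod 4): 11·t ≡ 1 − 2 = -1 (mod 4).
    Reduce coefficients mod 4: 3·t ≡ 3 (mod 4).
    The inverse of 3 mod 4 is 3 (since 3·3 = 9 = 2·4 + 1), so t ≡ 3·3 = 9 ≡ 1 (mod 4).
    Then x = 2 + 11·1 = 13, valid modulo lcm(11, 4) = 44: x ≡ 13 (mod 44).
  Combine with x ≡ 18 (mod 19); new modulus lcm = 836.
    Write x = 13 + 44·t and substitute into x ≡ 18 (mod 19): 44·t ≡ 18 − 13 = 5 (mod 19).
    Reduce coefficients mod 19: 6·t ≡ 5 (mod 19).
    The inverse of 6 mod 19 is 16 (since 6·16 = 96 = 5·19 + 1), so t ≡ 16·5 = 80 ≡ 4 (mod 19).
    Then x = 13 + 44·4 = 189, valid modulo lcm(44, 19) = 836: x ≡ 189 (mod 836).
  Combine with x ≡ 14 (mod 17); new modulus lcm = 14212.
    Write x = 189 + 836·t and substitute into x ≡ 14 (mod 17): 836·t ≡ 14 − 189 = -175 (mod 17).
    Reduce coefficients mod 17: 3·t ≡ 12 (mod 17).
    The inverse of 3 mod 17 is 6 (since 3·6 = 18 = 1·17 + 1), so t ≡ 6·12 = 72 ≡ 4 (mod 17).
    Then x = 189 + 836·4 = 3533, valid modulo lcm(836, 17) = 14212: x ≡ 3533 (mod 14212).
Verify against each original: 3533 mod 11 = 2, 3533 mod 4 = 1, 3533 mod 19 = 18, 3533 mod 17 = 14.

x ≡ 3533 (mod 14212).


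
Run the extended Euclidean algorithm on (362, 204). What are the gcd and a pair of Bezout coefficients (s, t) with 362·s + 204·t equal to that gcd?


Euclidean algorithm on (362, 204) — divide until remainder is 0:
  362 = 1 · 204 + 158
  204 = 1 · 158 + 46
  158 = 3 · 46 + 20
  46 = 2 · 20 + 6
  20 = 3 · 6 + 2
  6 = 3 · 2 + 0
gcd(362, 204) = 2.
Track Bezout coefficients alongside the remainders: start with r₀ = 362 = a·1 + b·0 (s = 1, t = 0) and r₁ = 204 = a·0 + b·1 (s = 0, t = 1); each new remainder r_{k+1} = r_{k-1} − q_k·r_k inherits s_{k+1} = s_{k-1} − q_k·s_k, t_{k+1} = t_{k-1} − q_k·t_k, so r_k = a·s_k + b·t_k at every step:
  q = 1: r = 158, s = 1 − 1·0 = 1, t = 0 − 1·1 = -1  (check: 362·1 + 204·(-1) = 158)
  q = 1: r = 46, s = 0 − 1·1 = -1, t = 1 − 1·(-1) = 2  (check: 362·(-1) + 204·2 = 46)
  q = 3: r = 20, s = 1 − 3·(-1) = 4, t = -1 − 3·2 = -7  (check: 362·4 + 204·(-7) = 20)
  q = 2: r = 6, s = -1 − 2·4 = -9, t = 2 − 2·(-7) = 16  (check: 362·(-9) + 204·16 = 6)
  q = 3: r = 2, s = 4 − 3·(-9) = 31, t = -7 − 3·16 = -55  (check: 362·31 + 204·(-55) = 2)
The row with r = 2 (the gcd) gives the Bezout coefficients s = 31, t = -55.
Result: 362 · (31) + 204 · (-55) = 2.

gcd(362, 204) = 2; s = 31, t = -55 (check: 362·31 + 204·(-55) = 2).


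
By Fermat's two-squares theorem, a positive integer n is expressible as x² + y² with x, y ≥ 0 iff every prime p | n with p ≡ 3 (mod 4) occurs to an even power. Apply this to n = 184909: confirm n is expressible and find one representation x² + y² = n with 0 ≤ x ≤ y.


Step 1: Factor n = 184909 = 17 · 73 · 149.
Step 2: Check the mod-4 condition on each prime factor: 17 ≡ 1 (mod 4), exponent 1; 73 ≡ 1 (mod 4), exponent 1; 149 ≡ 1 (mod 4), exponent 1.
All primes ≡ 3 (mod 4) appear to even exponent (or don't appear), so by the two-squares theorem n IS expressible as a sum of two squares.
Step 3: Build a representation. Here n = 17 · 73 · 149 is a product of primes ≡ 1 (mod 4). Each prime p ≡ 1 (mod 4) is itself a sum of two squares; find a² by testing p − a² for a perfect square:
  17: 17 − 1² = 16 = 4² ⇒ 17 = 1² + 4².
  73: 73 − 1² = 72, 73 − 2² = 69, 73 − 3² = 64 = 8² ⇒ 73 = 3² + 8².
  149: 149 − 1² = 148, 149 − 2² = 145, 149 − 3² = 140, 149 − 4² = 133, 149 − 5² = 124, 149 − 6² = 113, 149 − 7² = 100 = 10² ⇒ 149 = 7² + 10².
  Combine using the Brahmagupta–Fibonacci identity (a² + b²)(c² + d²) = (ac − bd)² + (ad + bc)² = (ac + bd)² + (ad − bc)²:
  17 · 73 = 1241: from (1² + 4²)(3² + 8²), take (1·3 − 4·8, 1·8 + 4·3) = (3 − 32, 8 + 12) = (-29, 20); dropping signs (only squares matter) gives (29, 20); check 29² + 20² = 841 + 400 = 1241 ✓.
  1241 · 149 = 184909: from (29² + 20²)(7² + 10²), take (29·7 − 20·10, 29·10 + 20·7) = (203 − 200, 290 + 140) = (3, 430); check 3² + 430² = 9 + 184900 = 184909 ✓.
Step 4: Order so x ≤ y and verify: 3² + 430² = 9 + 184900 = 184909 = n. ✓

n = 184909 = 3² + 430² (one valid representation with x ≤ y).


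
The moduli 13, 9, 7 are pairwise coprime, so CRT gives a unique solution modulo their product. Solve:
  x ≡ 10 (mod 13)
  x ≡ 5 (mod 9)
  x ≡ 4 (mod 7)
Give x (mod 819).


Moduli 13, 9, 7 are pairwise coprime; by CRT there is a unique solution modulo M = 13 · 9 · 7 = 819.
Solve pairwise, accumulating the modulus:
  Start with x ≡ 10 (mod 13).
  Combine with x ≡ 5 (mod 9): since gcd(13, 9) = 1, we get a unique residue mod 117.
    Write x = 10 + 13·t and substitute into x ≡ 5 (mod 9): 13·t ≡ 5 − 10 = -5 (mod 9).
    Reduce coefficients mod 9: 4·t ≡ 4 (mod 9).
    The inverse of 4 mod 9 is 7 (since 4·7 = 28 = 3·9 + 1), so t ≡ 7·4 = 28 ≡ 1 (mod 9).
    Then x = 10 + 13·1 = 23, valid modulo lcm(13, 9) = 117: x ≡ 23 (mod 117).
  Combine with x ≡ 4 (mod 7): since gcd(117, 7) = 1, we get a unique residue mod 819.
    Write x = 23 + 117·t and substitute into x ≡ 4 (mod 7): 117·t ≡ 4 − 23 = -19 (mod 7).
    Reduce coefficients mod 7: 5·t ≡ 2 (mod 7).
    The inverse of 5 mod 7 is 3 (since 5·3 = 15 = 2·7 + 1), so t ≡ 3·2 = 6 ≡ 6 (mod 7).
    Then x = 23 + 117·6 = 725, valid modulo lcm(117, 7) = 819: x ≡ 725 (mod 819).
Verify: 725 mod 13 = 10 ✓, 725 mod 9 = 5 ✓, 725 mod 7 = 4 ✓.

x ≡ 725 (mod 819).
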